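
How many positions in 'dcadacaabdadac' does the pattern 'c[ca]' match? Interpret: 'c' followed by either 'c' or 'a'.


Pattern: c[ca] means 'c' followed by either 'c' or 'a'.
Scanning 'dcadacaabdadac' position-by-position:
  Pos 0: window 'dc' -> no
  Pos 1: window 'ca' -> MATCH
  Pos 2: window 'ad' -> no
  Pos 3: window 'da' -> no
  Pos 4: window 'ac' -> no
  Pos 5: window 'ca' -> MATCH
  Pos 6: window 'aa' -> no
  Pos 7: window 'ab' -> no
  Pos 8: window 'bd' -> no
  Pos 9: window 'da' -> no
  Pos 10: window 'ad' -> no
  Pos 11: window 'da' -> no
  Pos 12: window 'ac' -> no
  Pos 13: window 'c' -> no
Total matches: 2

2


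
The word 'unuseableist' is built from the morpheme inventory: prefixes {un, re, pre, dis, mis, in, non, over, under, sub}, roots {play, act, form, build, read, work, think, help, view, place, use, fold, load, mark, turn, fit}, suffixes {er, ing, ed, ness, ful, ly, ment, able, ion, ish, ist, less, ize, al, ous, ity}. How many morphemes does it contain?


Segmenting 'unuseableist' against the inventory:
  'un' -> prefix (morpheme 1)
  'use' -> root (morpheme 2)
  'able' -> suffix (morpheme 3)
  'ist' -> suffix (morpheme 4)
Total morphemes: 4

4


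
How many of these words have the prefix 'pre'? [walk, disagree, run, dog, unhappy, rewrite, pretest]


Checking each word for prefix 'pre':
  'walk' -> no (count: 0)
  'disagree' -> no (count: 0)
  'run' -> no (count: 0)
  'dog' -> no (count: 0)
  'unhappy' -> no (count: 0)
  'rewrite' -> no (count: 0)
  'pretest' -> YES, starts with 'pre' (count: 1)
Total with prefix 'pre': 1

1


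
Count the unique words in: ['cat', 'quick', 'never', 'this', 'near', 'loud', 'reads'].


Listing all tokens and tracking unique types:
  Token 1: 'cat' -> NEW (unique so far: 1)
  Token 2: 'quick' -> NEW (unique so far: 2)
  Token 3: 'never' -> NEW (unique so far: 3)
  Token 4: 'this' -> NEW (unique so far: 4)
  Token 5: 'near' -> NEW (unique so far: 5)
  Token 6: 'loud' -> NEW (unique so far: 6)
  Token 7: 'reads' -> NEW (unique so far: 7)
Unique types: ('cat', 'loud', 'near', 'never', 'quick', 'reads', 'this')
Vocabulary size: 7

7


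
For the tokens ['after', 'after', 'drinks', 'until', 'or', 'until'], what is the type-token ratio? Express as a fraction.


Tokens: 6
Unique types: ('after', 'drinks', 'or', 'until') = 4
TTR = 4/6
Simplify: divide both by 2 -> 2/3
TTR = 2/3

2/3


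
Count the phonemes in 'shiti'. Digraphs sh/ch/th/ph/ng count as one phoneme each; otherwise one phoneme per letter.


Parsing 'shiti' greedily, digraphs first:
  'sh' -> digraph (1 consonant phoneme) (phonemes so far: 1)
  'i' -> vowel phoneme (phonemes so far: 2)
  't' -> consonant phoneme (phonemes so far: 3)
  'i' -> vowel phoneme (phonemes so far: 4)
Total phonemes: 4

4


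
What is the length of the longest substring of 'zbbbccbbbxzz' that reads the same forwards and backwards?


Scanning 'zbbbccbbbxzz' for palindromic substrings.
Substring at positions 1-8: 'bbbccbbb'.
Check: reverse('bbbccbbb') = 'bbbccbbb' -> palindrome confirmed.
Neighbouring characters ('z' / 'x') break symmetry, so it cannot extend further.
No longer palindromic substring exists; longest length = 8

8


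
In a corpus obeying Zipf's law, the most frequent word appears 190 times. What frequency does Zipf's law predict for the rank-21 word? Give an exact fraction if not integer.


Zipf's law: freq(rank) = f1 / rank
f1 = 190, rank = 21
freq = 190 / 21
GCD(190, 21) = 1
Simplified: 190/21

190/21


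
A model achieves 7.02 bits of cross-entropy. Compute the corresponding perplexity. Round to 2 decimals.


Perplexity formula: PP = 2^H
H = 7.02
PP = 2^7.02
Decompose: 2^7.02 = 2^7 * 2^0.02
2^7 = 128, 2^0.02 ~ 1.0139595
PP ~ 128 * 1.0139595 = 129.7868160
Rounded to 2 decimals: 129.79

129.79


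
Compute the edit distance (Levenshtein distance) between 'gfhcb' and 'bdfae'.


Building DP table for s1='gfhcb' (len 5) and s2='bdfae' (len 5):
       b  d  f  a  e
    0  1  2  3  4  5
  g 1  1  2  3  4  5
  f 2  2  2  2  3  4
  h 3  3  3  3  3  4
  c 4  4  4  4  4  4
  b 5  4  5  5  5  5
Edit distance = dp[5][5] = 5

5


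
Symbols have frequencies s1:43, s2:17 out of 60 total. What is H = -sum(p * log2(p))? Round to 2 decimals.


Computing entropy H = -sum(p_i * log2(p_i)):
  s1: p = 43/60 = 0.7167, -p*log2(p) = 0.3444
  s2: p = 17/60 = 0.2833, -p*log2(p) = 0.5155
H = sum of terms = 0.8599
Rounded to 2 decimals: 0.86

0.86


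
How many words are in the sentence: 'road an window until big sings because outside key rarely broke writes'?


Counting words by splitting on spaces:
  Word 1: 'road'
  Word 2: 'an'
  Word 3: 'window'
  Word 4: 'until'
  Word 5: 'big'
  Word 6: 'sings'
  Word 7: 'because'
  Word 8: 'outside'
  Word 9: 'key'
  Word 10: 'rarely'
  Word 11: 'broke'
  Word 12: 'writes'
Total words: 12

12


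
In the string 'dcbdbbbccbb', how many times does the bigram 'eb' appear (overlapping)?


Scanning 'dcbdbbbccbb' for bigram 'eb':
  Position 0: 'dc' -> no
  Position 1: 'cb' -> no
  Position 2: 'bd' -> no
  Position 3: 'db' -> no
  Position 4: 'bb' -> no
  Position 5: 'bb' -> no
  Position 6: 'bc' -> no
  Position 7: 'cc' -> no
  Position 8: 'cb' -> no
  Position 9: 'bb' -> no
Total matches: 0

0


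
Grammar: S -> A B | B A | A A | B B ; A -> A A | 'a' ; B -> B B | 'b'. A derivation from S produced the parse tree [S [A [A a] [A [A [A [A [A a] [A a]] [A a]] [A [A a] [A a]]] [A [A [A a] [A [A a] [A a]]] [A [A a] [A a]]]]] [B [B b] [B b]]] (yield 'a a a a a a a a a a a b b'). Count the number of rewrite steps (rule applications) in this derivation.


Every bracketed nonterminal node [X ...] in the tree is produced by exactly one rule application.
Reading the tree off as a leftmost derivation:
  Step 1: S  =>  A B   (applied S -> A B)
  Step 2: A B  =>  A A B   (applied A -> A A)
  Step 3: A A B  =>  a A B   (applied A -> a)
  Step 4: a A B  =>  a A A B   (applied A -> A A)
  Step 5: a A A B  =>  a A A A B   (applied A -> A A)
  Step 6: a A A A B  =>  a A A A A B   (applied A -> A A)
  Step 7: a A A A A B  =>  a A A A A A B   (applied A -> A A)
  Step 8: a A A A A A B  =>  a a A A A A B   (applied A -> a)
  Step 9: a a A A A A B  =>  a a a A A A B   (applied A -> a)
  Step 10: a a a A A A B  =>  a a a a A A B   (applied A -> a)
  Step 11: a a a a A A B  =>  a a a a A A A B   (applied A -> A A)
  Step 12: a a a a A A A B  =>  a a a a a A A B   (applied A -> a)
  Step 13: a a a a a A A B  =>  a a a a a a A B   (applied A -> a)
  Step 14: a a a a a a A B  =>  a a a a a a A A B   (applied A -> A A)
  Step 15: a a a a a a A A B  =>  a a a a a a A A A B   (applied A -> A A)
  Step 16: a a a a a a A A A B  =>  a a a a a a a A A B   (applied A -> a)
  Step 17: a a a a a a a A A B  =>  a a a a a a a A A A B   (applied A -> A A)
  Step 18: a a a a a a a A A A B  =>  a a a a a a a a A A B   (applied A -> a)
  Step 19: a a a a a a a a A A B  =>  a a a a a a a a a A B   (applied A -> a)
  Step 20: a a a a a a a a a A B  =>  a a a a a a a a a A A B   (applied A -> A A)
  Step 21: a a a a a a a a a A A B  =>  a a a a a a a a a a A B   (applied A -> a)
  Step 22: a a a a a a a a a a A B  =>  a a a a a a a a a a a B   (applied A -> a)
  Step 23: a a a a a a a a a a a B  =>  a a a a a a a a a a a B B   (applied B -> B B)
  Step 24: a a a a a a a a a a a B B  =>  a a a a a a a a a a a b B   (applied B -> b)
  Step 25: a a a a a a a a a a a b B  =>  a a a a a a a a a a a b b   (applied B -> b)
Final yield: a a a a a a a a a a a b b
Total rewrite steps: 25

25


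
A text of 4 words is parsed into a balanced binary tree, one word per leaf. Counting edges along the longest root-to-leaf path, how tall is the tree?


In a balanced binary tree with n leaves the deepest leaf is ceil(log2(n)) edges below the root.
log2(4) = 2.0000
ceil(2.0000) = 2
height (edges) = 2

2


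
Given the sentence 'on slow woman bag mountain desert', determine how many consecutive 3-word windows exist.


Word trigrams from [6] words:
  Trigram 1: (on slow woman)
  Trigram 2: (slow woman bag)
  Trigram 3: (woman bag mountain)
  Trigram 4: (bag mountain desert)
Total word trigrams: 6 - 2 = 4

4


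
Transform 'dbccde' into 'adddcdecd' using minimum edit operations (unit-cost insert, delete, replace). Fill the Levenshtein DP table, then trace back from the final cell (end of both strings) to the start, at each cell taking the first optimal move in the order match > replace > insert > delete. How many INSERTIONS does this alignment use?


Edit distance = 5. Backtracking from cell (6, 9) with preference match > replace > insert > delete,
then listing the resulting alignment 'dbccde' -> 'adddcdecd' left to right:
  Step 1: insert 'a' [insertion #1]
  Step 2: keep 'd'
  Step 3: replace b->d
  Step 4: replace c->d
  Step 5: keep 'c'
  Step 6: keep 'd'
  Step 7: keep 'e'
  Step 8: insert 'c' [insertion #2]
  Step 9: insert 'd' [insertion #3]
Total insertions: 3

3


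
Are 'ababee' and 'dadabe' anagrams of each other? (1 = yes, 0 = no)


Sort characters of 'ababee': 'aabbee'
Sort characters of 'dadabe': 'aabdde'
Sorted forms differ -> they are NOT anagrams
Result: 0

0


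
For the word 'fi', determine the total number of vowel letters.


Scanning each character of 'fi':
  Position 1: 'f' -> consonant (running count: 0)
  Position 2: 'i' -> vowel (running count: 1)
Total vowels: 1

1


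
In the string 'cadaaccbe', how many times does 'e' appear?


Scanning 'cadaaccbe' for 'e':
  Position 8: 'e' -> MATCH (count: 1)
Total occurrences of 'e': 1

1


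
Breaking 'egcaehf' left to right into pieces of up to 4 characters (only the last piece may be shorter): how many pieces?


'egcaehf' has 7 characters.
Chunking with max size 4:
  Chunk 1: 'egca' (positions 0-3)
  Chunk 2: 'ehf' (positions 4-6)
Total chunks: ceil(7 / 4) = 2

2


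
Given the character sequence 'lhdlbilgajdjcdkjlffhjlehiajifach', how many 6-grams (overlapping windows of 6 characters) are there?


String 'lhdlbilgajdjcdkjlffhjlehiajifach' has length L = 32.
Number of overlapping n-grams = L - n + 1
Substituting: 32 - 6 + 1 = 27

27


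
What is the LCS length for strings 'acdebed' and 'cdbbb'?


DP table for LCS of 'acdebed' and 'cdbbb':
       c  d  b  b  b
    0  0  0  0  0  0
  a 0  0  0  0  0  0
  c 0  1  1  1  1  1
  d 0  1  2  2  2  2
  e 0  1  2  2  2  2
  b 0  1  2  3  3  3
  e 0  1  2  3  3  3
  d 0  1  2  3  3  3
LCS: 'cdb'
LCS length = 3

3


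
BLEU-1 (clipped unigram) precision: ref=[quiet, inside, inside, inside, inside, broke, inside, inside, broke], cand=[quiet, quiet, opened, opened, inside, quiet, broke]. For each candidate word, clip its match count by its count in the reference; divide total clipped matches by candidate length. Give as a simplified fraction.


Reference word counts: {'broke': 2, 'inside': 6, 'quiet': 1}
Checking each candidate word (with clipping):
  'quiet' -> in reference (ref count 1, used 1/1) -> match (matches: 1)
  'quiet' -> ref count 1 already used up (1/1) -> clipped, no match (matches: 1)
  'opened' -> not in reference -> no match (matches: 1)
  'opened' -> not in reference -> no match (matches: 1)
  'inside' -> in reference (ref count 6, used 1/6) -> match (matches: 2)
  'quiet' -> ref count 1 already used up (1/1) -> clipped, no match (matches: 2)
  'broke' -> in reference (ref count 2, used 1/2) -> match (matches: 3)
Clipped matches: 3, Candidate length: 7
Precision = 3/7

3/7


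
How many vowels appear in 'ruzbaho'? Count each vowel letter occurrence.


Scanning each character of 'ruzbaho':
  Position 1: 'r' -> consonant (running count: 0)
  Position 2: 'u' -> vowel (running count: 1)
  Position 3: 'z' -> consonant (running count: 1)
  Position 4: 'b' -> consonant (running count: 1)
  Position 5: 'a' -> vowel (running count: 2)
  Position 6: 'h' -> consonant (running count: 2)
  Position 7: 'o' -> vowel (running count: 3)
Total vowels: 3

3


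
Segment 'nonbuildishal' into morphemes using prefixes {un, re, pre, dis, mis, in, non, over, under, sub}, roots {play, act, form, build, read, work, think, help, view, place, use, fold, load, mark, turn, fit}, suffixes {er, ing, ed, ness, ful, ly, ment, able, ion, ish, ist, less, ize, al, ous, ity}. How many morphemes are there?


Segmenting 'nonbuildishal' against the inventory:
  'non' -> prefix (morpheme 1)
  'build' -> root (morpheme 2)
  'ish' -> suffix (morpheme 3)
  'al' -> suffix (morpheme 4)
Total morphemes: 4

4


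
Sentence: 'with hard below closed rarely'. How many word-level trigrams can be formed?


Word trigrams from [5] words:
  Trigram 1: (with hard below)
  Trigram 2: (hard below closed)
  Trigram 3: (below closed rarely)
Total word trigrams: 5 - 2 = 3

3


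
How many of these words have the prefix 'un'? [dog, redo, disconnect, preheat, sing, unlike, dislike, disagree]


Checking each word for prefix 'un':
  'dog' -> no (count: 0)
  'redo' -> no (count: 0)
  'disconnect' -> no (count: 0)
  'preheat' -> no (count: 0)
  'sing' -> no (count: 0)
  'unlike' -> YES, starts with 'un' (count: 1)
  'dislike' -> no (count: 1)
  'disagree' -> no (count: 1)
Total with prefix 'un': 1

1


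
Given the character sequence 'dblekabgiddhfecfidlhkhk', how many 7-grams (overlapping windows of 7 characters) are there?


String 'dblekabgiddhfecfidlhkhk' has length L = 23.
Number of overlapping n-grams = L - n + 1
Substituting: 23 - 7 + 1 = 17

17


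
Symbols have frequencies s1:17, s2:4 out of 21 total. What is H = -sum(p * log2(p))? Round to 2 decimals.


Computing entropy H = -sum(p_i * log2(p_i)):
  s1: p = 17/21 = 0.8095, -p*log2(p) = 0.2468
  s2: p = 4/21 = 0.1905, -p*log2(p) = 0.4557
H = sum of terms = 0.7025
Rounded to 2 decimals: 0.70

0.70


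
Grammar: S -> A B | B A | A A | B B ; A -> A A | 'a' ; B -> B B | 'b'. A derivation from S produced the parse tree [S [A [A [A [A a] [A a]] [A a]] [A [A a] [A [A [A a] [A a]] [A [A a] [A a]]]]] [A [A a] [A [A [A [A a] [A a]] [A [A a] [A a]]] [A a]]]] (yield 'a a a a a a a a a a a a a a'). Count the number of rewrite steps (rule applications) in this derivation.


Every bracketed nonterminal node [X ...] in the tree is produced by exactly one rule application.
Reading the tree off as a leftmost derivation:
  Step 1: S  =>  A A   (applied S -> A A)
  Step 2: A A  =>  A A A   (applied A -> A A)
  Step 3: A A A  =>  A A A A   (applied A -> A A)
  Step 4: A A A A  =>  A A A A A   (applied A -> A A)
  Step 5: A A A A A  =>  a A A A A   (applied A -> a)
  Step 6: a A A A A  =>  a a A A A   (applied A -> a)
  Step 7: a a A A A  =>  a a a A A   (applied A -> a)
  Step 8: a a a A A  =>  a a a A A A   (applied A -> A A)
  Step 9: a a a A A A  =>  a a a a A A   (applied A -> a)
  Step 10: a a a a A A  =>  a a a a A A A   (applied A -> A A)
  Step 11: a a a a A A A  =>  a a a a A A A A   (applied A -> A A)
  Step 12: a a a a A A A A  =>  a a a a a A A A   (applied A -> a)
  Step 13: a a a a a A A A  =>  a a a a a a A A   (applied A -> a)
  Step 14: a a a a a a A A  =>  a a a a a a A A A   (applied A -> A A)
  Step 15: a a a a a a A A A  =>  a a a a a a a A A   (applied A -> a)
  Step 16: a a a a a a a A A  =>  a a a a a a a a A   (applied A -> a)
  Step 17: a a a a a a a a A  =>  a a a a a a a a A A   (applied A -> A A)
  Step 18: a a a a a a a a A A  =>  a a a a a a a a a A   (applied A -> a)
  Step 19: a a a a a a a a a A  =>  a a a a a a a a a A A   (applied A -> A A)
  Step 20: a a a a a a a a a A A  =>  a a a a a a a a a A A A   (applied A -> A A)
  Step 21: a a a a a a a a a A A A  =>  a a a a a a a a a A A A A   (applied A -> A A)
  Step 22: a a a a a a a a a A A A A  =>  a a a a a a a a a a A A A   (applied A -> a)
  Step 23: a a a a a a a a a a A A A  =>  a a a a a a a a a a a A A   (applied A -> a)
  Step 24: a a a a a a a a a a a A A  =>  a a a a a a a a a a a A A A   (applied A -> A A)
  Step 25: a a a a a a a a a a a A A A  =>  a a a a a a a a a a a a A A   (applied A -> a)
  Step 26: a a a a a a a a a a a a A A  =>  a a a a a a a a a a a a a A   (applied A -> a)
  Step 27: a a a a a a a a a a a a a A  =>  a a a a a a a a a a a a a a   (applied A -> a)
Final yield: a a a a a a a a a a a a a a
Total rewrite steps: 27

27


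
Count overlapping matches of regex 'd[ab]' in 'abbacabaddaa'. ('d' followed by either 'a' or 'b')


Pattern: d[ab] means 'd' followed by either 'a' or 'b'.
Scanning 'abbacabaddaa' position-by-position:
  Pos 0: window 'ab' -> no
  Pos 1: window 'bb' -> no
  Pos 2: window 'ba' -> no
  Pos 3: window 'ac' -> no
  Pos 4: window 'ca' -> no
  Pos 5: window 'ab' -> no
  Pos 6: window 'ba' -> no
  Pos 7: window 'ad' -> no
  Pos 8: window 'dd' -> no
  Pos 9: window 'da' -> MATCH
  Pos 10: window 'aa' -> no
  Pos 11: window 'a' -> no
Total matches: 1

1


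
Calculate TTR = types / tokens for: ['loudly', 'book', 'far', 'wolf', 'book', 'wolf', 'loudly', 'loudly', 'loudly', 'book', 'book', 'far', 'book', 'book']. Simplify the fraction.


Tokens: 14
Unique types: ('book', 'far', 'loudly', 'wolf') = 4
TTR = 4/14
Simplify: divide both by 2 -> 2/7
TTR = 2/7

2/7


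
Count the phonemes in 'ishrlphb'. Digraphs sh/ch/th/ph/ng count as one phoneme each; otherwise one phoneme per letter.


Parsing 'ishrlphb' greedily, digraphs first:
  'i' -> vowel phoneme (phonemes so far: 1)
  'sh' -> digraph (1 consonant phoneme) (phonemes so far: 2)
  'r' -> consonant phoneme (phonemes so far: 3)
  'l' -> consonant phoneme (phonemes so far: 4)
  'ph' -> digraph (1 consonant phoneme) (phonemes so far: 5)
  'b' -> consonant phoneme (phonemes so far: 6)
Total phonemes: 6

6


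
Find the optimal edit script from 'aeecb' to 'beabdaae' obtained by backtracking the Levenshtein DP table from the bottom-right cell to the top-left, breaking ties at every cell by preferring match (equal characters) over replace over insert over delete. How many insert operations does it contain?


Edit distance = 7. Backtracking from cell (5, 8) with preference match > replace > insert > delete,
then listing the resulting alignment 'aeecb' -> 'beabdaae' left to right:
  Step 1: insert 'b' [insertion #1]
  Step 2: insert 'e' [insertion #2]
  Step 3: keep 'a'
  Step 4: insert 'b' [insertion #3]
  Step 5: replace e->d
  Step 6: replace e->a
  Step 7: replace c->a
  Step 8: replace b->e
Total insertions: 3

3


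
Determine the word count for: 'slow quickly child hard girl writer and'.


Counting words by splitting on spaces:
  Word 1: 'slow'
  Word 2: 'quickly'
  Word 3: 'child'
  Word 4: 'hard'
  Word 5: 'girl'
  Word 6: 'writer'
  Word 7: 'and'
Total words: 7

7


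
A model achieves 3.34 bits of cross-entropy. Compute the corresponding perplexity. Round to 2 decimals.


Perplexity formula: PP = 2^H
H = 3.34
PP = 2^3.34
Decompose: 2^3.34 = 2^3 * 2^0.34
2^3 = 8, 2^0.34 ~ 1.2657566
PP ~ 8 * 1.2657566 = 10.1260528
Rounded to 2 decimals: 10.13

10.13


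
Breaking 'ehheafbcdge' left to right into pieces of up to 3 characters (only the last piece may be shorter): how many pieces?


'ehheafbcdge' has 11 characters.
Chunking with max size 3:
  Chunk 1: 'ehh' (positions 0-2)
  Chunk 2: 'eaf' (positions 3-5)
  Chunk 3: 'bcd' (positions 6-8)
  Chunk 4: 'ge' (positions 9-10)
Total chunks: ceil(11 / 3) = 4

4


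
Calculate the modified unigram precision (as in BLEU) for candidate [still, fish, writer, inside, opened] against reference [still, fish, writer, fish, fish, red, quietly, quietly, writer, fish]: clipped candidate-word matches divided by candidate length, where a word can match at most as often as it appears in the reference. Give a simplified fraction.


Reference word counts: {'fish': 4, 'quietly': 2, 'red': 1, 'still': 1, 'writer': 2}
Checking each candidate word (with clipping):
  'still' -> in reference (ref count 1, used 1/1) -> match (matches: 1)
  'fish' -> in reference (ref count 4, used 1/4) -> match (matches: 2)
  'writer' -> in reference (ref count 2, used 1/2) -> match (matches: 3)
  'inside' -> not in reference -> no match (matches: 3)
  'opened' -> not in reference -> no match (matches: 3)
Clipped matches: 3, Candidate length: 5
Precision = 3/5

3/5


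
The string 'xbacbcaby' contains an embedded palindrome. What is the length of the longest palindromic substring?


Scanning 'xbacbcaby' for palindromic substrings.
Substring at positions 1-7: 'bacbcab'.
Check: reverse('bacbcab') = 'bacbcab' -> palindrome confirmed.
Neighbouring characters ('x' / 'y') break symmetry, so it cannot extend further.
No longer palindromic substring exists; longest length = 7

7


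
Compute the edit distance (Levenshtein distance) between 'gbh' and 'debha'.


Building DP table for s1='gbh' (len 3) and s2='debha' (len 5):
       d  e  b  h  a
    0  1  2  3  4  5
  g 1  1  2  3  4  5
  b 2  2  2  2  3  4
  h 3  3  3  3  2  3
Edit distance = dp[3][5] = 3

3


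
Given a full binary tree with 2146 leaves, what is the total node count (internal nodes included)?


Leaf nodes (terminals): 2146
Internal nodes = n - 1 = 2146 - 1 = 2145
Total = leaves + internal = 2146 + 2145 = 4291

4291


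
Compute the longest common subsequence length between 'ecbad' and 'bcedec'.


DP table for LCS of 'ecbad' and 'bcedec':
       b  c  e  d  e  c
    0  0  0  0  0  0  0
  e 0  0  0  1  1  1  1
  c 0  0  1  1  1  1  2
  b 0  1  1  1  1  1  2
  a 0  1  1  1  1  1  2
  d 0  1  1  1  2  2  2
LCS: 'ec'
LCS length = 2

2


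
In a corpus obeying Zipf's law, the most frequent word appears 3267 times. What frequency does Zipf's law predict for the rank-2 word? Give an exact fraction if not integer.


Zipf's law: freq(rank) = f1 / rank
f1 = 3267, rank = 2
freq = 3267 / 2
GCD(3267, 2) = 1
Simplified: 3267/2

3267/2


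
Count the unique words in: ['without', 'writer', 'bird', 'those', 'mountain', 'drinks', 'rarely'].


Listing all tokens and tracking unique types:
  Token 1: 'without' -> NEW (unique so far: 1)
  Token 2: 'writer' -> NEW (unique so far: 2)
  Token 3: 'bird' -> NEW (unique so far: 3)
  Token 4: 'those' -> NEW (unique so far: 4)
  Token 5: 'mountain' -> NEW (unique so far: 5)
  Token 6: 'drinks' -> NEW (unique so far: 6)
  Token 7: 'rarely' -> NEW (unique so far: 7)
Unique types: ('bird', 'drinks', 'mountain', 'rarely', 'those', 'without', 'writer')
Vocabulary size: 7

7


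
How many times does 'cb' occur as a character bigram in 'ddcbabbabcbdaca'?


Scanning 'ddcbabbabcbdaca' for bigram 'cb':
  Position 0: 'dd' -> no
  Position 1: 'dc' -> no
  Position 2: 'cb' -> MATCH
  Position 3: 'ba' -> no
  Position 4: 'ab' -> no
  Position 5: 'bb' -> no
  Position 6: 'ba' -> no
  Position 7: 'ab' -> no
  Position 8: 'bc' -> no
  Position 9: 'cb' -> MATCH
  Position 10: 'bd' -> no
  Position 11: 'da' -> no
  Position 12: 'ac' -> no
  Position 13: 'ca' -> no
Total matches: 2

2


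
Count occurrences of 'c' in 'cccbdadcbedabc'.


Scanning 'cccbdadcbedabc' for 'c':
  Position 0: 'c' -> MATCH (count: 1)
  Position 1: 'c' -> MATCH (count: 2)
  Position 2: 'c' -> MATCH (count: 3)
  Position 7: 'c' -> MATCH (count: 4)
  Position 13: 'c' -> MATCH (count: 5)
Total occurrences of 'c': 5

5


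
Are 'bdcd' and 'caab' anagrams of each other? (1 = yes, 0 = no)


Sort characters of 'bdcd': 'bcdd'
Sort characters of 'caab': 'aabc'
Sorted forms differ -> they are NOT anagrams
Result: 0

0


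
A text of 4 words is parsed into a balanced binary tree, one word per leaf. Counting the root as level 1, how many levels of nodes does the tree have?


In a balanced binary tree with n leaves the deepest leaf is ceil(log2(n)) edges below the root,
so counting node levels inclusive of root and leaves gives ceil(log2(n)) + 1 levels.
log2(4) = 2.0000
ceil(2.0000) = 2
levels = 2 + 1 = 3

3


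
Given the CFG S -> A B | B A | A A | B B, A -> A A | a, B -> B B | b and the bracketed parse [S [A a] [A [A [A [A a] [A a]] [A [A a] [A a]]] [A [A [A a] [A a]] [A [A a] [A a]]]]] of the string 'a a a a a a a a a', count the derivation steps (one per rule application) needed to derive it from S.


Every bracketed nonterminal node [X ...] in the tree is produced by exactly one rule application.
Reading the tree off as a leftmost derivation:
  Step 1: S  =>  A A   (applied S -> A A)
  Step 2: A A  =>  a A   (applied A -> a)
  Step 3: a A  =>  a A A   (applied A -> A A)
  Step 4: a A A  =>  a A A A   (applied A -> A A)
  Step 5: a A A A  =>  a A A A A   (applied A -> A A)
  Step 6: a A A A A  =>  a a A A A   (applied A -> a)
  Step 7: a a A A A  =>  a a a A A   (applied A -> a)
  Step 8: a a a A A  =>  a a a A A A   (applied A -> A A)
  Step 9: a a a A A A  =>  a a a a A A   (applied A -> a)
  Step 10: a a a a A A  =>  a a a a a A   (applied A -> a)
  Step 11: a a a a a A  =>  a a a a a A A   (applied A -> A A)
  Step 12: a a a a a A A  =>  a a a a a A A A   (applied A -> A A)
  Step 13: a a a a a A A A  =>  a a a a a a A A   (applied A -> a)
  Step 14: a a a a a a A A  =>  a a a a a a a A   (applied A -> a)
  Step 15: a a a a a a a A  =>  a a a a a a a A A   (applied A -> A A)
  Step 16: a a a a a a a A A  =>  a a a a a a a a A   (applied A -> a)
  Step 17: a a a a a a a a A  =>  a a a a a a a a a   (applied A -> a)
Final yield: a a a a a a a a a
Total rewrite steps: 17

17


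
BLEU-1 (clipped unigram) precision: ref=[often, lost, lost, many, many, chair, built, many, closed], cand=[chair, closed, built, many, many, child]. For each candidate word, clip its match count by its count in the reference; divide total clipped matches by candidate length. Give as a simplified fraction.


Reference word counts: {'built': 1, 'chair': 1, 'closed': 1, 'lost': 2, 'many': 3, 'often': 1}
Checking each candidate word (with clipping):
  'chair' -> in reference (ref count 1, used 1/1) -> match (matches: 1)
  'closed' -> in reference (ref count 1, used 1/1) -> match (matches: 2)
  'built' -> in reference (ref count 1, used 1/1) -> match (matches: 3)
  'many' -> in reference (ref count 3, used 1/3) -> match (matches: 4)
  'many' -> in reference (ref count 3, used 2/3) -> match (matches: 5)
  'child' -> not in reference -> no match (matches: 5)
Clipped matches: 5, Candidate length: 6
Precision = 5/6

5/6


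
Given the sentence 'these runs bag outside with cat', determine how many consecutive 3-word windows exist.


Word trigrams from [6] words:
  Trigram 1: (these runs bag)
  Trigram 2: (runs bag outside)
  Trigram 3: (bag outside with)
  Trigram 4: (outside with cat)
Total word trigrams: 6 - 2 = 4

4


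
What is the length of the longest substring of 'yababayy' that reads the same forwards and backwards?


Scanning 'yababayy' for palindromic substrings.
Substring at positions 0-6: 'yababay'.
Check: reverse('yababay') = 'yababay' -> palindrome confirmed.
Neighbouring characters ('-' / 'y') break symmetry, so it cannot extend further.
No longer palindromic substring exists; longest length = 7

7


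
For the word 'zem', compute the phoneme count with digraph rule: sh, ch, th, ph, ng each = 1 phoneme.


Parsing 'zem' greedily, digraphs first:
  'z' -> consonant phoneme (phonemes so far: 1)
  'e' -> vowel phoneme (phonemes so far: 2)
  'm' -> consonant phoneme (phonemes so far: 3)
Total phonemes: 3

3


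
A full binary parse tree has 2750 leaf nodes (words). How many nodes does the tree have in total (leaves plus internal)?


Leaf nodes (terminals): 2750
Internal nodes = n - 1 = 2750 - 1 = 2749
Total = leaves + internal = 2750 + 2749 = 5499

5499


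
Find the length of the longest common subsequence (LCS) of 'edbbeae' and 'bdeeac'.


DP table for LCS of 'edbbeae' and 'bdeeac':
       b  d  e  e  a  c
    0  0  0  0  0  0  0
  e 0  0  0  1  1  1  1
  d 0  0  1  1  1  1  1
  b 0  1  1  1  1  1  1
  b 0  1  1  1  1  1  1
  e 0  1  1  2  2  2  2
  a 0  1  1  2  2  3  3
  e 0  1  1  2  3  3  3
LCS: 'eea'
LCS length = 3

3


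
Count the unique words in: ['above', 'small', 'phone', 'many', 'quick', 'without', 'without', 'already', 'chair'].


Listing all tokens and tracking unique types:
  Token 1: 'above' -> NEW (unique so far: 1)
  Token 2: 'small' -> NEW (unique so far: 2)
  Token 3: 'phone' -> NEW (unique so far: 3)
  Token 4: 'many' -> NEW (unique so far: 4)
  Token 5: 'quick' -> NEW (unique so far: 5)
  Token 6: 'without' -> NEW (unique so far: 6)
  Token 7: 'without' -> duplicate (unique so far: 6)
  Token 8: 'already' -> NEW (unique so far: 7)
  Token 9: 'chair' -> NEW (unique so far: 8)
Unique types: ('above', 'already', 'chair', 'many', 'phone', 'quick', 'small', 'without')
Vocabulary size: 8

8


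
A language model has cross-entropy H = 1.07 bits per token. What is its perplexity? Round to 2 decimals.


Perplexity formula: PP = 2^H
H = 1.07
PP = 2^1.07
Decompose: 2^1.07 = 2^1 * 2^0.07
2^1 = 2, 2^0.07 ~ 1.0497167
PP ~ 2 * 1.0497167 = 2.0994334
Rounded to 2 decimals: 2.10

2.10


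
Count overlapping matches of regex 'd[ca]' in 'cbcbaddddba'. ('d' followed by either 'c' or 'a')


Pattern: d[ca] means 'd' followed by either 'c' or 'a'.
Scanning 'cbcbaddddba' position-by-position:
  Pos 0: window 'cb' -> no
  Pos 1: window 'bc' -> no
  Pos 2: window 'cb' -> no
  Pos 3: window 'ba' -> no
  Pos 4: window 'ad' -> no
  Pos 5: window 'dd' -> no
  Pos 6: window 'dd' -> no
  Pos 7: window 'dd' -> no
  Pos 8: window 'db' -> no
  Pos 9: window 'ba' -> no
  Pos 10: window 'a' -> no
Total matches: 0

0


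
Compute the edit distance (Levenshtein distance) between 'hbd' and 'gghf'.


Building DP table for s1='hbd' (len 3) and s2='gghf' (len 4):
       g  g  h  f
    0  1  2  3  4
  h 1  1  2  2  3
  b 2  2  2  3  3
  d 3  3  3  3  4
Edit distance = dp[3][4] = 4

4


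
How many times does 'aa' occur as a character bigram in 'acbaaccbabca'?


Scanning 'acbaaccbabca' for bigram 'aa':
  Position 0: 'ac' -> no
  Position 1: 'cb' -> no
  Position 2: 'ba' -> no
  Position 3: 'aa' -> MATCH
  Position 4: 'ac' -> no
  Position 5: 'cc' -> no
  Position 6: 'cb' -> no
  Position 7: 'ba' -> no
  Position 8: 'ab' -> no
  Position 9: 'bc' -> no
  Position 10: 'ca' -> no
Total matches: 1

1


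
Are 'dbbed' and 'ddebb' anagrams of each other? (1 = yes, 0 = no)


Sort characters of 'dbbed': 'bbdde'
Sort characters of 'ddebb': 'bbdde'
Sorted forms match -> they ARE anagrams
Result: 1

1


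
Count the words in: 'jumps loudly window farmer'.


Counting words by splitting on spaces:
  Word 1: 'jumps'
  Word 2: 'loudly'
  Word 3: 'window'
  Word 4: 'farmer'
Total words: 4

4


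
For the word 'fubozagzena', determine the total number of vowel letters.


Scanning each character of 'fubozagzena':
  Position 1: 'f' -> consonant (running count: 0)
  Position 2: 'u' -> vowel (running count: 1)
  Position 3: 'b' -> consonant (running count: 1)
  Position 4: 'o' -> vowel (running count: 2)
  Position 5: 'z' -> consonant (running count: 2)
  Position 6: 'a' -> vowel (running count: 3)
  Position 7: 'g' -> consonant (running count: 3)
  Position 8: 'z' -> consonant (running count: 3)
  Position 9: 'e' -> vowel (running count: 4)
  Position 10: 'n' -> consonant (running count: 4)
  Position 11: 'a' -> vowel (running count: 5)
Total vowels: 5

5


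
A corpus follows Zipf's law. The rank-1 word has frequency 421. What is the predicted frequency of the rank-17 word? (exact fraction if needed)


Zipf's law: freq(rank) = f1 / rank
f1 = 421, rank = 17
freq = 421 / 17
GCD(421, 17) = 1
Simplified: 421/17

421/17


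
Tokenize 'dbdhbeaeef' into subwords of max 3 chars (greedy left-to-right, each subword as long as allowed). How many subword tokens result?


'dbdhbeaeef' has 10 characters.
Chunking with max size 3:
  Chunk 1: 'dbd' (positions 0-2)
  Chunk 2: 'hbe' (positions 3-5)
  Chunk 3: 'aee' (positions 6-8)
  Chunk 4: 'f' (positions 9-9)
Total chunks: ceil(10 / 3) = 4

4


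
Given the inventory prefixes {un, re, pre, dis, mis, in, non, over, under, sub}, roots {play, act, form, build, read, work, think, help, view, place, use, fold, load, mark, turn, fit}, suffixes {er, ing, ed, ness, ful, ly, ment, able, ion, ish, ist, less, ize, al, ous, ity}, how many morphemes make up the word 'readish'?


Segmenting 'readish' against the inventory:
  'read' -> root (morpheme 1)
  'ish' -> suffix (morpheme 2)
Total morphemes: 2

2


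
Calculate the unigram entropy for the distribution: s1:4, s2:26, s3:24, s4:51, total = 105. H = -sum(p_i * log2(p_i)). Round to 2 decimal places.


Computing entropy H = -sum(p_i * log2(p_i)):
  s1: p = 4/105 = 0.0381, -p*log2(p) = 0.1796
  s2: p = 26/105 = 0.2476, -p*log2(p) = 0.4987
  s3: p = 24/105 = 0.2286, -p*log2(p) = 0.4867
  s4: p = 51/105 = 0.4857, -p*log2(p) = 0.5060
H = sum of terms = 1.6710
Rounded to 2 decimals: 1.67

1.67


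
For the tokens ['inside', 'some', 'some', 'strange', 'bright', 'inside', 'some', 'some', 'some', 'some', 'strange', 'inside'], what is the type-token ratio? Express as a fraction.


Tokens: 12
Unique types: ('bright', 'inside', 'some', 'strange') = 4
TTR = 4/12
Simplify: divide both by 4 -> 1/3
TTR = 1/3

1/3


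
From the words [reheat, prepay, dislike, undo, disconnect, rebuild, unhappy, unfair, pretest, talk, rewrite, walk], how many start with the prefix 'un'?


Checking each word for prefix 'un':
  'reheat' -> no (count: 0)
  'prepay' -> no (count: 0)
  'dislike' -> no (count: 0)
  'undo' -> YES, starts with 'un' (count: 1)
  'disconnect' -> no (count: 1)
  'rebuild' -> no (count: 1)
  'unhappy' -> YES, starts with 'un' (count: 2)
  'unfair' -> YES, starts with 'un' (count: 3)
  'pretest' -> no (count: 3)
  'talk' -> no (count: 3)
  'rewrite' -> no (count: 3)
  'walk' -> no (count: 3)
Total with prefix 'un': 3

3


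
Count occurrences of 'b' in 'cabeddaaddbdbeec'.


Scanning 'cabeddaaddbdbeec' for 'b':
  Position 2: 'b' -> MATCH (count: 1)
  Position 10: 'b' -> MATCH (count: 2)
  Position 12: 'b' -> MATCH (count: 3)
Total occurrences of 'b': 3

3


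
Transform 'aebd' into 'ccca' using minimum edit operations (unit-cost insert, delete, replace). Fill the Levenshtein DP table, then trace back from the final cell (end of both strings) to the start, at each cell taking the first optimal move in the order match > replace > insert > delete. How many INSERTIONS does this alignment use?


Edit distance = 4. Backtracking from cell (4, 4) with preference match > replace > insert > delete,
then listing the resulting alignment 'aebd' -> 'ccca' left to right:
  Step 1: replace a->c
  Step 2: replace e->c
  Step 3: replace b->c
  Step 4: replace d->a
Total insertions: 0

0


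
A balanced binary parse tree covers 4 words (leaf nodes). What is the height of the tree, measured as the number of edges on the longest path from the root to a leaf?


In a balanced binary tree with n leaves the deepest leaf is ceil(log2(n)) edges below the root.
log2(4) = 2.0000
ceil(2.0000) = 2
height (edges) = 2

2


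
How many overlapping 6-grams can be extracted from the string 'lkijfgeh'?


String 'lkijfgeh' has length L = 8.
Number of overlapping n-grams = L - n + 1
Substituting: 8 - 6 + 1 = 3

3


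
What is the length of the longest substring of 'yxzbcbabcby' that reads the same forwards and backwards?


Scanning 'yxzbcbabcby' for palindromic substrings.
Substring at positions 3-9: 'bcbabcb'.
Check: reverse('bcbabcb') = 'bcbabcb' -> palindrome confirmed.
Neighbouring characters ('z' / 'y') break symmetry, so it cannot extend further.
No longer palindromic substring exists; longest length = 7

7


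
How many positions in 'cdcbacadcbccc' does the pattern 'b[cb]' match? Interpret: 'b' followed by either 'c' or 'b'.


Pattern: b[cb] means 'b' followed by either 'c' or 'b'.
Scanning 'cdcbacadcbccc' position-by-position:
  Pos 0: window 'cd' -> no
  Pos 1: window 'dc' -> no
  Pos 2: window 'cb' -> no
  Pos 3: window 'ba' -> no
  Pos 4: window 'ac' -> no
  Pos 5: window 'ca' -> no
  Pos 6: window 'ad' -> no
  Pos 7: window 'dc' -> no
  Pos 8: window 'cb' -> no
  Pos 9: window 'bc' -> MATCH
  Pos 10: window 'cc' -> no
  Pos 11: window 'cc' -> no
  Pos 12: window 'c' -> no
Total matches: 1

1


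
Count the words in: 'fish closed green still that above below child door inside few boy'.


Counting words by splitting on spaces:
  Word 1: 'fish'
  Word 2: 'closed'
  Word 3: 'green'
  Word 4: 'still'
  Word 5: 'that'
  Word 6: 'above'
  Word 7: 'below'
  Word 8: 'child'
  Word 9: 'door'
  Word 10: 'inside'
  Word 11: 'few'
  Word 12: 'boy'
Total words: 12

12


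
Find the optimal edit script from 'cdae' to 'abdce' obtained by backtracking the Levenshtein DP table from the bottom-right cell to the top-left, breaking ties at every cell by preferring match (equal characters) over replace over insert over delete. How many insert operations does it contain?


Edit distance = 3. Backtracking from cell (4, 5) with preference match > replace > insert > delete,
then listing the resulting alignment 'cdae' -> 'abdce' left to right:
  Step 1: insert 'a' [insertion #1]
  Step 2: replace c->b
  Step 3: keep 'd'
  Step 4: replace a->c
  Step 5: keep 'e'
Total insertions: 1

1


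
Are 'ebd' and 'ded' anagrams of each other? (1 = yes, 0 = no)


Sort characters of 'ebd': 'bde'
Sort characters of 'ded': 'dde'
Sorted forms differ -> they are NOT anagrams
Result: 0

0


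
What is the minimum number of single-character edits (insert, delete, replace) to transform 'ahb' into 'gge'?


Building DP table for s1='ahb' (len 3) and s2='gge' (len 3):
       g  g  e
    0  1  2  3
  a 1  1  2  3
  h 2  2  2  3
  b 3  3  3  3
Edit distance = dp[3][3] = 3

3


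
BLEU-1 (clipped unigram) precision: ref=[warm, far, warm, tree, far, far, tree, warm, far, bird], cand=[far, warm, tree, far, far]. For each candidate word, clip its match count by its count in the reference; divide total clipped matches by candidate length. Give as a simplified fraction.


Reference word counts: {'bird': 1, 'far': 4, 'tree': 2, 'warm': 3}
Checking each candidate word (with clipping):
  'far' -> in reference (ref count 4, used 1/4) -> match (matches: 1)
  'warm' -> in reference (ref count 3, used 1/3) -> match (matches: 2)
  'tree' -> in reference (ref count 2, used 1/2) -> match (matches: 3)
  'far' -> in reference (ref count 4, used 2/4) -> match (matches: 4)
  'far' -> in reference (ref count 4, used 3/4) -> match (matches: 5)
Clipped matches: 5, Candidate length: 5
Precision = 5/5 = 1

1


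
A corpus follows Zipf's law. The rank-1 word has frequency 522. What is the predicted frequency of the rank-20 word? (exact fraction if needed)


Zipf's law: freq(rank) = f1 / rank
f1 = 522, rank = 20
freq = 522 / 20
GCD(522, 20) = 2
Simplified: 261/10

261/10


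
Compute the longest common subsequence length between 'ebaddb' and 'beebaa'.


DP table for LCS of 'ebaddb' and 'beebaa':
       b  e  e  b  a  a
    0  0  0  0  0  0  0
  e 0  0  1  1  1  1  1
  b 0  1  1  1  2  2  2
  a 0  1  1  1  2  3  3
  d 0  1  1  1  2  3  3
  d 0  1  1  1  2  3  3
  b 0  1  1  1  2  3  3
LCS: 'eba'
LCS length = 3

3


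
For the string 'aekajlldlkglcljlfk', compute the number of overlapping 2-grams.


String 'aekajlldlkglcljlfk' has length L = 18.
Number of overlapping n-grams = L - n + 1
Substituting: 18 - 2 + 1 = 17

17


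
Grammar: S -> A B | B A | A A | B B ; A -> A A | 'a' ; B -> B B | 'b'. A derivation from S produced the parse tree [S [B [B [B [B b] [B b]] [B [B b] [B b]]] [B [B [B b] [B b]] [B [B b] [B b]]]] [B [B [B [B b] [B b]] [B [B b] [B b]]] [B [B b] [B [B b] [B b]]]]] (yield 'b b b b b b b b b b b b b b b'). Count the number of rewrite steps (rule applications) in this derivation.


Every bracketed nonterminal node [X ...] in the tree is produced by exactly one rule application.
Reading the tree off as a leftmost derivation:
  Step 1: S  =>  B B   (applied S -> B B)
  Step 2: B B  =>  B B B   (applied B -> B B)
  Step 3: B B B  =>  B B B B   (applied B -> B B)
  Step 4: B B B B  =>  B B B B B   (applied B -> B B)
  Step 5: B B B B B  =>  b B B B B   (applied B -> b)
  Step 6: b B B B B  =>  b b B B B   (applied B -> b)
  Step 7: b b B B B  =>  b b B B B B   (applied B -> B B)
  Step 8: b b B B B B  =>  b b b B B B   (applied B -> b)
  Step 9: b b b B B B  =>  b b b b B B   (applied B -> b)
  Step 10: b b b b B B  =>  b b b b B B B   (applied B -> B B)
  Step 11: b b b b B B B  =>  b b b b B B B B   (applied B -> B B)
  Step 12: b b b b B B B B  =>  b b b b b B B B   (applied B -> b)
  Step 13: b b b b b B B B  =>  b b b b b b B B   (applied B -> b)
  Step 14: b b b b b b B B  =>  b b b b b b B B B   (applied B -> B B)
  Step 15: b b b b b b B B B  =>  b b b b b b b B B   (applied B -> b)
  Step 16: b b b b b b b B B  =>  b b b b b b b b B   (applied B -> b)
  Step 17: b b b b b b b b B  =>  b b b b b b b b B B   (applied B -> B B)
  Step 18: b b b b b b b b B B  =>  b b b b b b b b B B B   (applied B -> B B)
  Step 19: b b b b b b b b B B B  =>  b b b b b b b b B B B B   (applied B -> B B)
  Step 20: b b b b b b b b B B B B  =>  b b b b b b b b b B B B   (applied B -> b)
  Step 21: b b b b b b b b b B B B  =>  b b b b b b b b b b B B   (applied B -> b)
  Step 22: b b b b b b b b b b B B  =>  b b b b b b b b b b B B B   (applied B -> B B)
  Step 23: b b b b b b b b b b B B B  =>  b b b b b b b b b b b B B   (applied B -> b)
  Step 24: b b b b b b b b b b b B B  =>  b b b b b b b b b b b b B   (applied B -> b)
  Step 25: b b b b b b b b b b b b B  =>  b b b b b b b b b b b b B B   (applied B -> B B)
  Step 26: b b b b b b b b b b b b B B  =>  b b b b b b b b b b b b b B   (applied B -> b)
  Step 27: b b b b b b b b b b b b b B  =>  b b b b b b b b b b b b b B B   (applied B -> B B)
  Step 28: b b b b b b b b b b b b b B B  =>  b b b b b b b b b b b b b b B   (applied B -> b)
  Step 29: b b b b b b b b b b b b b b B  =>  b b b b b b b b b b b b b b b   (applied B -> b)
Final yield: b b b b b b b b b b b b b b b
Total rewrite steps: 29

29
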